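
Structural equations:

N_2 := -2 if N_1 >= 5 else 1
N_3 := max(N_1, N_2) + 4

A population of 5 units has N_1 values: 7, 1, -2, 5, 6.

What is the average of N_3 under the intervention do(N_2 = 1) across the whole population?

The intervention sets N_2=1 in all 5 units regardless of N_1. Recomputing N_3 per unit gives 11, 5, 5, 9, 10; average 8.

8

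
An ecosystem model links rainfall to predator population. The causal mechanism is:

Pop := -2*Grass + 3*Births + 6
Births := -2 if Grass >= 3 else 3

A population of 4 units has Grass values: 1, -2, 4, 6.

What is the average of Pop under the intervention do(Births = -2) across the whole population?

-4.5

The intervention sets Births=-2 in all 4 units regardless of Grass. Recomputing Pop per unit gives -2, 4, -8, -12; average -4.5.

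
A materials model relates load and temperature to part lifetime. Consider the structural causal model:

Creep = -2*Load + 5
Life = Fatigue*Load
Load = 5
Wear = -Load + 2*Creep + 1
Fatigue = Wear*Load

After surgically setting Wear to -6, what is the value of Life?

-150

do(Wear=-6) replaces the equation Wear = -Load + 2*Creep + 1 with the constant Wear = -6.
Fatigue = Wear*Load  [with Wear=-6, Load=5]  = -30
Life = Fatigue*Load  [with Fatigue=-30, Load=5]  = -150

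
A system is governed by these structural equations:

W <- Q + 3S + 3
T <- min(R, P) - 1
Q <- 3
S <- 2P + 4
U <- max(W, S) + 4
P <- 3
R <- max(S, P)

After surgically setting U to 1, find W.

The intervention breaks the incoming arrows to U: U <- max(W, S) + 4 no longer applies, and U = 1.
W is not downstream of the intervention, so its value is determined by the original equations.
S = 2P + 4  [with P=3]  = 10
W = Q + 3S + 3  [with Q=3, S=10]  = 36

36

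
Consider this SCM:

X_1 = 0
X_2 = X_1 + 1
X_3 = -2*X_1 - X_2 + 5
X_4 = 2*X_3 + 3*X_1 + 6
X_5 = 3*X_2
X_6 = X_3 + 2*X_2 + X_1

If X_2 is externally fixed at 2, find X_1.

0

Under do(X_2=2), the mechanism X_2 = X_1 + 1 is discarded; X_2 is fixed at 2.
X_1 is not downstream of the intervention, so its value is determined by the original equations.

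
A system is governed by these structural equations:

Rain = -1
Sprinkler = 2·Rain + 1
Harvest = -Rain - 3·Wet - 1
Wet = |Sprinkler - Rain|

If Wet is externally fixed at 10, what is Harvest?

The intervention breaks the incoming arrows to Wet: Wet = |Sprinkler - Rain| no longer applies, and Wet = 10.
Harvest = -Rain - 3·Wet - 1  [with Rain=-1, Wet=10]  = -30

-30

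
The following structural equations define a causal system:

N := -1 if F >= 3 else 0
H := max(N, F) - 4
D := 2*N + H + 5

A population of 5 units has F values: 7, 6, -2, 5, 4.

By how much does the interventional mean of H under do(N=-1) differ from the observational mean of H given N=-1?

-1.3

do(N=-1) breaks N's dependence on F. With N=-1 fixed, H across the units is 3, 2, -5, 1, 0, mean 0.2.
Conditioning on N=-1 selects the 4 unit(s) with F ∈ {7, 6, 5, 4}. Their H values: 3, 2, 1, 0. Mean = 1.5.
Difference = 0.2 − 1.5 = -1.3.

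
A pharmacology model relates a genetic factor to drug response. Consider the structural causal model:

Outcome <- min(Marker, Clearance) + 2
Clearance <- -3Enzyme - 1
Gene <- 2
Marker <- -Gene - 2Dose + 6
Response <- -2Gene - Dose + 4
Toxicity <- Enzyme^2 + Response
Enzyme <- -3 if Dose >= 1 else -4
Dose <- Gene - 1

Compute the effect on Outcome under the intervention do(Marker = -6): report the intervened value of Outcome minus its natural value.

-8

do(Marker=-6) replaces the equation Marker <- -Gene - 2Dose + 6 with the constant Marker = -6.
Dose = Gene - 1  [with Gene=2]  = 1
Enzyme = -3 if Dose >= 1 else -4  [with Dose=1]  = -3
Clearance = -3Enzyme - 1  [with Enzyme=-3]  = 8
Outcome = min(Marker, Clearance) + 2  [with Marker=-6, Clearance=8]  = -4
Without intervention: Dose = Gene - 1  [with Gene=2]  = 1; Enzyme = -3 if Dose >= 1 else -4  [with Dose=1]  = -3; Marker = -Gene - 2Dose + 6  [with Gene=2, Dose=1]  = 2; Clearance = -3Enzyme - 1  [with Enzyme=-3]  = 8; Outcome = min(Marker, Clearance) + 2  [with Marker=2, Clearance=8]  = 4.
Change = -4 − 4 = -8.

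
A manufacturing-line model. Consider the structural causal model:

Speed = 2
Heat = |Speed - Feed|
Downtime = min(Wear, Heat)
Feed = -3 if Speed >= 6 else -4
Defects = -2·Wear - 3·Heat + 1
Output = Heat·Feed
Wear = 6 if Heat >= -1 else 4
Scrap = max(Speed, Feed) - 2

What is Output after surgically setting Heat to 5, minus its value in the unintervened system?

The intervention breaks the incoming arrows to Heat: Heat = |Speed - Feed| no longer applies, and Heat = 5.
Feed = -3 if Speed >= 6 else -4  [with Speed=2]  = -4
Output = Heat·Feed  [with Heat=5, Feed=-4]  = -20
Without intervention: Feed = -3 if Speed >= 6 else -4  [with Speed=2]  = -4; Heat = |Speed - Feed|  [with Speed=2, Feed=-4]  = 6; Output = Heat·Feed  [with Heat=6, Feed=-4]  = -24.
Change = -20 − (-24) = 4.

4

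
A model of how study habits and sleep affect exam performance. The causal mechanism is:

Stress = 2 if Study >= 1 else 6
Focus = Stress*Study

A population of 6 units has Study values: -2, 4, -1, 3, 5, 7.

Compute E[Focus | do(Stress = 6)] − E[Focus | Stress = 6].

Every unit gets Stress=6 under the intervention. Focus values become -12, 24, -6, 18, 30, 42; E[Focus|do(Stress=6)] = 16.
E[Focus|Stress=6] averages over only the 2 units with Stress=6 (Study = -2, -1): Focus = -12, -6, mean -9.
Difference = 16 − (-9) = 25.

25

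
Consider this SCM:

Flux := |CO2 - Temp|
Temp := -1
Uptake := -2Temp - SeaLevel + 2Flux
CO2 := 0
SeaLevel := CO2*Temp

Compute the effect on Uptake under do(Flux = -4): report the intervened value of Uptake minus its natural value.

Intervening sets Flux = -4 and removes its equation (Flux := |CO2 - Temp|).
SeaLevel = CO2*Temp  [with CO2=0, Temp=-1]  = 0
Uptake = -2Temp - SeaLevel + 2Flux  [with Temp=-1, SeaLevel=0, Flux=-4]  = -6
Without intervention: SeaLevel = CO2*Temp  [with CO2=0, Temp=-1]  = 0; Flux = |CO2 - Temp|  [with CO2=0, Temp=-1]  = 1; Uptake = -2Temp - SeaLevel + 2Flux  [with Temp=-1, SeaLevel=0, Flux=1]  = 4.
Change = -6 − 4 = -10.

-10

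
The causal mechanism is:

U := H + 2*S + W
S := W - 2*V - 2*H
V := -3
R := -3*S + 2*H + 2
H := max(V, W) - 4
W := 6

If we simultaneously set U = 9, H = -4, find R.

-66

The joint intervention fixes U = 9, H = -4, removing each variable's own equation.
S = W - 2*V - 2*H  [with W=6, V=-3, H=-4]  = 20
R = -3*S + 2*H + 2  [with S=20, H=-4]  = -66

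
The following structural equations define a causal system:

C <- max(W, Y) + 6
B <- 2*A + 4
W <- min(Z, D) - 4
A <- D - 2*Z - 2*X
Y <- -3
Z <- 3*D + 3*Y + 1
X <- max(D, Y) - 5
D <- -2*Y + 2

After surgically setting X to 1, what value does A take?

-26

Intervening sets X = 1 and removes its equation (X <- max(D, Y) - 5).
D = -2*Y + 2  [with Y=-3]  = 8
Z = 3*D + 3*Y + 1  [with D=8, Y=-3]  = 16
A = D - 2*Z - 2*X  [with D=8, Z=16, X=1]  = -26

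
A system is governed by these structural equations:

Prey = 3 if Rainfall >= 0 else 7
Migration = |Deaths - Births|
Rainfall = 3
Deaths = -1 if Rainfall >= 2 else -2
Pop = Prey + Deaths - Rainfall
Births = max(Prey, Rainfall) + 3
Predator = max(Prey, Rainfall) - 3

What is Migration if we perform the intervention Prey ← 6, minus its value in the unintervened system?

3

Under do(Prey=6), the mechanism Prey = 3 if Rainfall >= 0 else 7 is discarded; Prey is fixed at 6.
Births = max(Prey, Rainfall) + 3  [with Prey=6, Rainfall=3]  = 9
Deaths = -1 if Rainfall >= 2 else -2  [with Rainfall=3]  = -1
Migration = |Deaths - Births|  [with Deaths=-1, Births=9]  = 10
Without intervention: Prey = 3 if Rainfall >= 0 else 7  [with Rainfall=3]  = 3; Births = max(Prey, Rainfall) + 3  [with Prey=3, Rainfall=3]  = 6; Deaths = -1 if Rainfall >= 2 else -2  [with Rainfall=3]  = -1; Migration = |Deaths - Births|  [with Deaths=-1, Births=6]  = 7.
Change = 10 − 7 = 3.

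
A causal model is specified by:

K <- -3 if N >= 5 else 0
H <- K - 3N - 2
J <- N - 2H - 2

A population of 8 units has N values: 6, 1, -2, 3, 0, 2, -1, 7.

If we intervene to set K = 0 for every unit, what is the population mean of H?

Every unit gets K=0 under the intervention. H values become -20, -5, 4, -11, -2, -8, 1, -23; E[H|do(K=0)] = -8.

-8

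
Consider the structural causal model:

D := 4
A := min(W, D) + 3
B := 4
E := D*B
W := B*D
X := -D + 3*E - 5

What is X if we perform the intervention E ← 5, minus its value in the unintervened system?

-33

Under do(E=5), the mechanism E := D*B is discarded; E is fixed at 5.
X = -D + 3*E - 5  [with D=4, E=5]  = 6
Without intervention: E = D*B  [with D=4, B=4]  = 16; X = -D + 3*E - 5  [with D=4, E=16]  = 39.
Change = 6 − 39 = -33.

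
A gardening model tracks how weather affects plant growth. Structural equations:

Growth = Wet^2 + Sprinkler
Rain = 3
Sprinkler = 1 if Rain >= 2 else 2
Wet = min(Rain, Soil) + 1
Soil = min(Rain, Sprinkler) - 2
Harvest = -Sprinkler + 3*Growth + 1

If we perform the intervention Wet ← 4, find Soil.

Under do(Wet=4), the mechanism Wet = min(Rain, Soil) + 1 is discarded; Wet is fixed at 4.
Since Soil is not a descendant of the intervened variable, it is unaffected.
Sprinkler = 1 if Rain >= 2 else 2  [with Rain=3]  = 1
Soil = min(Rain, Sprinkler) - 2  [with Rain=3, Sprinkler=1]  = -1

-1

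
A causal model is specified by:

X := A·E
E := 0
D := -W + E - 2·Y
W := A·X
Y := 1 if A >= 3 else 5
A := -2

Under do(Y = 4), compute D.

-8

The intervention breaks the incoming arrows to Y: Y := 1 if A >= 3 else 5 no longer applies, and Y = 4.
X = A·E  [with A=-2, E=0]  = 0
W = A·X  [with A=-2, X=0]  = 0
D = -W + E - 2·Y  [with W=0, E=0, Y=4]  = -8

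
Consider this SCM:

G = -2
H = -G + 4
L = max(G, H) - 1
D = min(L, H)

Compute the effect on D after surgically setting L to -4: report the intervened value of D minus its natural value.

-9

The intervention breaks the incoming arrows to L: L = max(G, H) - 1 no longer applies, and L = -4.
H = -G + 4  [with G=-2]  = 6
D = min(L, H)  [with L=-4, H=6]  = -4
Without intervention: H = -G + 4  [with G=-2]  = 6; L = max(G, H) - 1  [with G=-2, H=6]  = 5; D = min(L, H)  [with L=5, H=6]  = 5.
Change = -4 − 5 = -9.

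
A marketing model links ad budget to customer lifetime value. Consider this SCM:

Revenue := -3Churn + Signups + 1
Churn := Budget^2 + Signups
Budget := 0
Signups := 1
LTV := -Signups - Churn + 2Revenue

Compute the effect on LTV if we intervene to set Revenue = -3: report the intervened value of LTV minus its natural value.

-4

Intervening sets Revenue = -3 and removes its equation (Revenue := -3Churn + Signups + 1).
Churn = Budget^2 + Signups  [with Budget=0, Signups=1]  = 1
LTV = -Signups - Churn + 2Revenue  [with Signups=1, Churn=1, Revenue=-3]  = -8
Without intervention: Churn = Budget^2 + Signups  [with Budget=0, Signups=1]  = 1; Revenue = -3Churn + Signups + 1  [with Churn=1, Signups=1]  = -1; LTV = -Signups - Churn + 2Revenue  [with Signups=1, Churn=1, Revenue=-1]  = -4.
Change = -8 − (-4) = -4.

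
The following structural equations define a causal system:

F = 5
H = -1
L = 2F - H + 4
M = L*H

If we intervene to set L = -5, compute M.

The intervention breaks the incoming arrows to L: L = 2F - H + 4 no longer applies, and L = -5.
M = L*H  [with L=-5, H=-1]  = 5

5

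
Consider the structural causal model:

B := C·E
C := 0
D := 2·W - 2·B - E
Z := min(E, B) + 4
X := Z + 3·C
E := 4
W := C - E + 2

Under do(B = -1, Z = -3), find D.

-6

Setting B = -1, Z = -3 by intervention discards those variables' equations.
W = C - E + 2  [with C=0, E=4]  = -2
D = 2·W - 2·B - E  [with W=-2, B=-1, E=4]  = -6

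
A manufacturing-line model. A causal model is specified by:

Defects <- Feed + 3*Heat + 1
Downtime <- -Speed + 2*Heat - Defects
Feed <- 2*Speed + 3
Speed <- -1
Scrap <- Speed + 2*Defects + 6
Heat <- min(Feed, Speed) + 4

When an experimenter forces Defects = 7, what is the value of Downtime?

0

Under do(Defects=7), the mechanism Defects <- Feed + 3*Heat + 1 is discarded; Defects is fixed at 7.
Feed = 2*Speed + 3  [with Speed=-1]  = 1
Heat = min(Feed, Speed) + 4  [with Feed=1, Speed=-1]  = 3
Downtime = -Speed + 2*Heat - Defects  [with Speed=-1, Heat=3, Defects=7]  = 0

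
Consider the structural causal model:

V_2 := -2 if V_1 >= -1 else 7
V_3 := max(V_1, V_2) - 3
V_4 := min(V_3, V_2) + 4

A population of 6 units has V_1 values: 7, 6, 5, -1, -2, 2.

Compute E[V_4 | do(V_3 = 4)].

3

Under do(V_3=4), V_3's equation is replaced by V_3=4 for every unit. Per-unit V_4: 2, 2, 2, 2, 8, 2. Mean = 3.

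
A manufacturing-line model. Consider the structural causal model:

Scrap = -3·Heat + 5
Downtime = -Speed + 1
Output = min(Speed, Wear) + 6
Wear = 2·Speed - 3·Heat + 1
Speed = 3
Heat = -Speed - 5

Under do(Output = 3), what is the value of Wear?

do(Output=3) replaces the equation Output = min(Speed, Wear) + 6 with the constant Output = 3.
Wear is not downstream of the intervention, so its value is determined by the original equations.
Heat = -Speed - 5  [with Speed=3]  = -8
Wear = 2·Speed - 3·Heat + 1  [with Speed=3, Heat=-8]  = 31

31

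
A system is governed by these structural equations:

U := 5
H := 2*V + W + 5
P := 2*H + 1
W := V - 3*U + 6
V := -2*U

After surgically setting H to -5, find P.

-9

Intervening sets H = -5 and removes its equation (H := 2*V + W + 5).
P = 2*H + 1  [with H=-5]  = -9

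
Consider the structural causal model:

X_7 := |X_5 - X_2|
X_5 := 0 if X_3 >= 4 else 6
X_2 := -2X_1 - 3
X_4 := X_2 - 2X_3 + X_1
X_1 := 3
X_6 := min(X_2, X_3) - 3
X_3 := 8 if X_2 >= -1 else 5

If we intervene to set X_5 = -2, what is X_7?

7

Under do(X_5=-2), the mechanism X_5 := 0 if X_3 >= 4 else 6 is discarded; X_5 is fixed at -2.
X_2 = -2X_1 - 3  [with X_1=3]  = -9
X_7 = |X_5 - X_2|  [with X_5=-2, X_2=-9]  = 7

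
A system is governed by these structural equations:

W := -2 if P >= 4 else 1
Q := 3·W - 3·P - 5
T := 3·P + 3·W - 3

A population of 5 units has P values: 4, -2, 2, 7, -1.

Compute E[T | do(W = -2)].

-3

Every unit gets W=-2 under the intervention. T values become 3, -15, -3, 12, -12; E[T|do(W=-2)] = -3.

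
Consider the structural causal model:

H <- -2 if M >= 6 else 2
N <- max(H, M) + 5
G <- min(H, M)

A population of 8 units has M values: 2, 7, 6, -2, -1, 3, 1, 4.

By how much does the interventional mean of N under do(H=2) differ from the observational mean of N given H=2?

Every unit gets H=2 under the intervention. N values become 7, 12, 11, 7, 7, 8, 7, 9; E[N|do(H=2)] = 8.5.
E[N|H=2] averages over only the 6 units with H=2 (M = 2, -2, -1, 3, 1, 4): N = 7, 7, 7, 8, 7, 9, mean 7.5.
Difference = 8.5 − 7.5 = 1.

1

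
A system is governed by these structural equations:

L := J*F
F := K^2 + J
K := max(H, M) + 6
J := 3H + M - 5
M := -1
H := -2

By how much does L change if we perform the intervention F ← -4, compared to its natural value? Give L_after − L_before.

204

The intervention breaks the incoming arrows to F: F := K^2 + J no longer applies, and F = -4.
J = 3H + M - 5  [with H=-2, M=-1]  = -12
L = J*F  [with J=-12, F=-4]  = 48
Without intervention: J = 3H + M - 5  [with H=-2, M=-1]  = -12; K = max(H, M) + 6  [with H=-2, M=-1]  = 5; F = K^2 + J  [with K=5, J=-12]  = 13; L = J*F  [with J=-12, F=13]  = -156.
Change = 48 − (-156) = 204.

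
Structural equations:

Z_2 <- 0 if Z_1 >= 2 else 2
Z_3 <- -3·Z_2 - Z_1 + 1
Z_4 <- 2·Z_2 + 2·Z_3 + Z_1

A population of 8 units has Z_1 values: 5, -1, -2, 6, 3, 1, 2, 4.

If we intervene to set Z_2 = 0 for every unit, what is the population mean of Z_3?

Every unit gets Z_2=0 under the intervention. Z_3 values become -4, 2, 3, -5, -2, 0, -1, -3; E[Z_3|do(Z_2=0)] = -1.25.

-1.25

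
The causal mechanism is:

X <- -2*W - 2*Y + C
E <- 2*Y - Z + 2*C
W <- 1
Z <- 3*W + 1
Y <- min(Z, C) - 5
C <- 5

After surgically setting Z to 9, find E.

do(Z=9) replaces the equation Z <- 3*W + 1 with the constant Z = 9.
Y = min(Z, C) - 5  [with Z=9, C=5]  = 0
E = 2*Y - Z + 2*C  [with Y=0, Z=9, C=5]  = 1

1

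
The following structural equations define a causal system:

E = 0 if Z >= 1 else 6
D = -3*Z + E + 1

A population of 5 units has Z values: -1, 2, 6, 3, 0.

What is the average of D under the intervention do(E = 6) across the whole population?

1

Every unit gets E=6 under the intervention. D values become 10, 1, -11, -2, 7; E[D|do(E=6)] = 1.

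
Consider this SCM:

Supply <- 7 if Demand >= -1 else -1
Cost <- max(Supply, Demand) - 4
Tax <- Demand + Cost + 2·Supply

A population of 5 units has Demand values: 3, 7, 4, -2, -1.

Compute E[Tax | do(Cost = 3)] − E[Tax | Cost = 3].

do(Cost=3) breaks Cost's dependence on Demand. With Cost=3 fixed, Tax across the units is 20, 24, 21, -1, 16, mean 16.
E[Tax|Cost=3] averages over only the 4 units with Cost=3 (Demand = 3, 7, 4, -1): Tax = 20, 24, 21, 16, mean 20.25.
Difference = 16 − 20.25 = -4.25.

-4.25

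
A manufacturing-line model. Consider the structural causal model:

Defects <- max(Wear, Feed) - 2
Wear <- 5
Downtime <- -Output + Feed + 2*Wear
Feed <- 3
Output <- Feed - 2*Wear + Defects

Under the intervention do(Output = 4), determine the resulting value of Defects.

3

Under do(Output=4), the mechanism Output <- Feed - 2*Wear + Defects is discarded; Output is fixed at 4.
Since Defects is not a descendant of the intervened variable, it is unaffected.
Defects = max(Wear, Feed) - 2  [with Wear=5, Feed=3]  = 3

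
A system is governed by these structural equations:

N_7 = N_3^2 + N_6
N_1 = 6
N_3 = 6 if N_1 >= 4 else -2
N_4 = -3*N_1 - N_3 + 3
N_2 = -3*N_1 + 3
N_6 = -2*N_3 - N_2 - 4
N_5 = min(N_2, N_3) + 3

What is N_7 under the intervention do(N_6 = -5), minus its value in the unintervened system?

-4

Intervening sets N_6 = -5 and removes its equation (N_6 = -2*N_3 - N_2 - 4).
N_3 = 6 if N_1 >= 4 else -2  [with N_1=6]  = 6
N_7 = N_3^2 + N_6  [with N_3=6, N_6=-5]  = 31
Without intervention: N_2 = -3*N_1 + 3  [with N_1=6]  = -15; N_3 = 6 if N_1 >= 4 else -2  [with N_1=6]  = 6; N_6 = -2*N_3 - N_2 - 4  [with N_3=6, N_2=-15]  = -1; N_7 = N_3^2 + N_6  [with N_3=6, N_6=-1]  = 35.
Change = 31 − 35 = -4.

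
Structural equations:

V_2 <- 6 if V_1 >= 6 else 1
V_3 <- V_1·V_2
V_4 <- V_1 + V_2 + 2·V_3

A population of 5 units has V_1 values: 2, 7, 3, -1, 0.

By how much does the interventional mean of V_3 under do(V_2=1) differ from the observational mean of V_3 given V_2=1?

Every unit gets V_2=1 under the intervention. V_3 values become 2, 7, 3, -1, 0; E[V_3|do(V_2=1)] = 2.2.
Conditioning on V_2=1 selects the 4 unit(s) with V_1 ∈ {2, 3, -1, 0}. Their V_3 values: 2, 3, -1, 0. Mean = 1.
Difference = 2.2 − 1 = 1.2.

1.2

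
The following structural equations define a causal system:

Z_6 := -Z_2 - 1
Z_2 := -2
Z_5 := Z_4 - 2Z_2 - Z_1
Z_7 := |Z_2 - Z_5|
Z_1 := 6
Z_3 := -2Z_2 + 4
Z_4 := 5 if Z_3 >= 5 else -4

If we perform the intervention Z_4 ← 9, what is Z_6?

Under do(Z_4=9), the mechanism Z_4 := 5 if Z_3 >= 5 else -4 is discarded; Z_4 is fixed at 9.
Since Z_6 is not a descendant of the intervened variable, it is unaffected.
Z_6 = -Z_2 - 1  [with Z_2=-2]  = 1

1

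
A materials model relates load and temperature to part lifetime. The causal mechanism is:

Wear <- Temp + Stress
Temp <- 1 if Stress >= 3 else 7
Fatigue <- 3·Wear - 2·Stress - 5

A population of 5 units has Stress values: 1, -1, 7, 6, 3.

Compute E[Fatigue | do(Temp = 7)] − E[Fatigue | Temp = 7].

3.2

Every unit gets Temp=7 under the intervention. Fatigue values become 17, 15, 23, 22, 19; E[Fatigue|do(Temp=7)] = 19.2.
Conditioning on Temp=7 selects the 2 unit(s) with Stress ∈ {1, -1}. Their Fatigue values: 17, 15. Mean = 16.
Difference = 19.2 − 16 = 3.2.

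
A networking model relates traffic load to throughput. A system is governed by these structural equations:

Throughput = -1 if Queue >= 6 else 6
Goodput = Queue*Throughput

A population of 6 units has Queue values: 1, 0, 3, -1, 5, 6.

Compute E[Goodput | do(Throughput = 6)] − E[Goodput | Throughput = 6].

4.4

Every unit gets Throughput=6 under the intervention. Goodput values become 6, 0, 18, -6, 30, 36; E[Goodput|do(Throughput=6)] = 14.
Conditioning on Throughput=6 selects the 5 unit(s) with Queue ∈ {1, 0, 3, -1, 5}. Their Goodput values: 6, 0, 18, -6, 30. Mean = 9.6.
Difference = 14 − 9.6 = 4.4.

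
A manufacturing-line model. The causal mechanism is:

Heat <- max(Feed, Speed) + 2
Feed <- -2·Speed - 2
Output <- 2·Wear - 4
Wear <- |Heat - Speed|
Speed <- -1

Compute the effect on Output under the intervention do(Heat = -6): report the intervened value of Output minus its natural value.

do(Heat=-6) replaces the equation Heat <- max(Feed, Speed) + 2 with the constant Heat = -6.
Wear = |Heat - Speed|  [with Heat=-6, Speed=-1]  = 5
Output = 2·Wear - 4  [with Wear=5]  = 6
Without intervention: Feed = -2·Speed - 2  [with Speed=-1]  = 0; Heat = max(Feed, Speed) + 2  [with Feed=0, Speed=-1]  = 2; Wear = |Heat - Speed|  [with Heat=2, Speed=-1]  = 3; Output = 2·Wear - 4  [with Wear=3]  = 2.
Change = 6 − 2 = 4.

4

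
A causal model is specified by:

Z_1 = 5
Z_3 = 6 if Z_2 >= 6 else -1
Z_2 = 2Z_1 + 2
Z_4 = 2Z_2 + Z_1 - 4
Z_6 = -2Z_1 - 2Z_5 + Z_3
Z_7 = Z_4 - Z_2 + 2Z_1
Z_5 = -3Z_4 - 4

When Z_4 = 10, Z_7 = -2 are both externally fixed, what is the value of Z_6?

64

The joint intervention fixes Z_4 = 10, Z_7 = -2, removing each variable's own equation.
Z_2 = 2Z_1 + 2  [with Z_1=5]  = 12
Z_3 = 6 if Z_2 >= 6 else -1  [with Z_2=12]  = 6
Z_5 = -3Z_4 - 4  [with Z_4=10]  = -34
Z_6 = -2Z_1 - 2Z_5 + Z_3  [with Z_1=5, Z_5=-34, Z_3=6]  = 64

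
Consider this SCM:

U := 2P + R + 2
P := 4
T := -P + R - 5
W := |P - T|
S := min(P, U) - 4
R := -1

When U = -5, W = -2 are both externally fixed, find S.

The joint intervention fixes U = -5, W = -2, removing each variable's own equation.
S = min(P, U) - 4  [with P=4, U=-5]  = -9

-9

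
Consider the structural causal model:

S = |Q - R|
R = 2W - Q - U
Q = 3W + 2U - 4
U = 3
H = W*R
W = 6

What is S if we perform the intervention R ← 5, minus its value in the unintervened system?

Under do(R=5), the mechanism R = 2W - Q - U is discarded; R is fixed at 5.
Q = 3W + 2U - 4  [with W=6, U=3]  = 20
S = |Q - R|  [with Q=20, R=5]  = 15
Without intervention: Q = 3W + 2U - 4  [with W=6, U=3]  = 20; R = 2W - Q - U  [with W=6, Q=20, U=3]  = -11; S = |Q - R|  [with Q=20, R=-11]  = 31.
Change = 15 − 31 = -16.

-16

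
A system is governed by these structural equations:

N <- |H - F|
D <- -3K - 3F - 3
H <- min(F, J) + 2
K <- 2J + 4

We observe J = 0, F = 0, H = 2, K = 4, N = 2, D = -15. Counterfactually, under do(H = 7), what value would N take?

do(H=7) replaces the equation H <- min(F, J) + 2 with the constant H = 7.
N = |H - F|  [with H=7, F=0]  = 7

7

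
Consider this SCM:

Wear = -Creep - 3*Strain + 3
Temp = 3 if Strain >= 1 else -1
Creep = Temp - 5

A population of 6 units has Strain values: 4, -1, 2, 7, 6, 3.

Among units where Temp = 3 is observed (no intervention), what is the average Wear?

-8.2

E[Wear|Temp=3] averages over only the 5 units with Temp=3 (Strain = 4, 2, 7, 6, 3): Wear = -7, -1, -16, -13, -4, mean -8.2.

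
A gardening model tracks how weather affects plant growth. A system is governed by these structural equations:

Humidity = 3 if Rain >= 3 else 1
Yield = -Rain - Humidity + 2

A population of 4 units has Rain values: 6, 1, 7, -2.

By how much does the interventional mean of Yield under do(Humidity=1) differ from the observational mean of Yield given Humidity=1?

do(Humidity=1) breaks Humidity's dependence on Rain. With Humidity=1 fixed, Yield across the units is -5, 0, -6, 3, mean -2.
Conditioning on Humidity=1 selects the 2 unit(s) with Rain ∈ {1, -2}. Their Yield values: 0, 3. Mean = 1.5.
Difference = -2 − 1.5 = -3.5.

-3.5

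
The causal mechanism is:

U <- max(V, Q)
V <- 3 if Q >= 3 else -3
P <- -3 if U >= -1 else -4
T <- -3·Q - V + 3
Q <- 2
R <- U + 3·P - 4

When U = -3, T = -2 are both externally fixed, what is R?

Setting U = -3, T = -2 by intervention discards those variables' equations.
P = -3 if U >= -1 else -4  [with U=-3]  = -4
R = U + 3·P - 4  [with U=-3, P=-4]  = -19

-19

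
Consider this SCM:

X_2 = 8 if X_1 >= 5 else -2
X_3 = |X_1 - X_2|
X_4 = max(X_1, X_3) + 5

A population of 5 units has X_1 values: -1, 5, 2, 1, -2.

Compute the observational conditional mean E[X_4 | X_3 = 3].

9

E[X_4|X_3=3] averages over only the 2 units with X_3=3 (X_1 = 5, 1): X_4 = 10, 8, mean 9.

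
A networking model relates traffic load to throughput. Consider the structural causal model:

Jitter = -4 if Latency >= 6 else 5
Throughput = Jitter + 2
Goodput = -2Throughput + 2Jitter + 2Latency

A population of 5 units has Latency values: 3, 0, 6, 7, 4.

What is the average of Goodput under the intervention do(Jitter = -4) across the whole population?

4

The intervention sets Jitter=-4 in all 5 units regardless of Latency. Recomputing Goodput per unit gives 2, -4, 8, 10, 4; average 4.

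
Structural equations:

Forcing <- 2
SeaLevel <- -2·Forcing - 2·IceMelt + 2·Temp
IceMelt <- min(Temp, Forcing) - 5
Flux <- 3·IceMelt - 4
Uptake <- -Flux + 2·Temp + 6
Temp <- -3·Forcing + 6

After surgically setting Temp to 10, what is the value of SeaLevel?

Under do(Temp=10), the mechanism Temp <- -3·Forcing + 6 is discarded; Temp is fixed at 10.
IceMelt = min(Temp, Forcing) - 5  [with Temp=10, Forcing=2]  = -3
SeaLevel = -2·Forcing - 2·IceMelt + 2·Temp  [with Forcing=2, IceMelt=-3, Temp=10]  = 22

22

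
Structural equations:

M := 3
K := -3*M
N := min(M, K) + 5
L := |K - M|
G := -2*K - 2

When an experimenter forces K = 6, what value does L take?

Under do(K=6), the mechanism K := -3*M is discarded; K is fixed at 6.
L = |K - M|  [with K=6, M=3]  = 3

3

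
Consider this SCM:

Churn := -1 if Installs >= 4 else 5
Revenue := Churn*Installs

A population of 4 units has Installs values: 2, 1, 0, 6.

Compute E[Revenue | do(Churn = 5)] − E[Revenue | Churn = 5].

Under do(Churn=5), Churn's equation is replaced by Churn=5 for every unit. Per-unit Revenue: 10, 5, 0, 30. Mean = 11.25.
Observing Churn=5 restricts to units where Churn's equation naturally yields 5: Installs ∈ {2, 1, 0}. In that subpopulation Revenue = 10, 5, 0, mean 5.
Difference = 11.25 − 5 = 6.25.

6.25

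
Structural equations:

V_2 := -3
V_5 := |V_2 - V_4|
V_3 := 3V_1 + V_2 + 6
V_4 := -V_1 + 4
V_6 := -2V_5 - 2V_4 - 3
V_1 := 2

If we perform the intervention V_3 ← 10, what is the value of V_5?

5

do(V_3=10) replaces the equation V_3 := 3V_1 + V_2 + 6 with the constant V_3 = 10.
V_5 is not downstream of the intervention, so its value is determined by the original equations.
V_4 = -V_1 + 4  [with V_1=2]  = 2
V_5 = |V_2 - V_4|  [with V_2=-3, V_4=2]  = 5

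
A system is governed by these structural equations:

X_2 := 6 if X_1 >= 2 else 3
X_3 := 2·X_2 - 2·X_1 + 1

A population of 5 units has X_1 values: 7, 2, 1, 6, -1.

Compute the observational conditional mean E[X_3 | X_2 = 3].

7

E[X_3|X_2=3] averages over only the 2 units with X_2=3 (X_1 = 1, -1): X_3 = 5, 9, mean 7.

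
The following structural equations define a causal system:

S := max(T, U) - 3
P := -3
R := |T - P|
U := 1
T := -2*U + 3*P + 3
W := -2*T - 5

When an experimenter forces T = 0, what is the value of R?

3

The intervention breaks the incoming arrows to T: T := -2*U + 3*P + 3 no longer applies, and T = 0.
R = |T - P|  [with T=0, P=-3]  = 3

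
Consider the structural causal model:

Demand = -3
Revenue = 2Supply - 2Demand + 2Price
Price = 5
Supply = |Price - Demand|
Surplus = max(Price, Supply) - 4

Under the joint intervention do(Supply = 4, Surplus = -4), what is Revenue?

The joint intervention fixes Supply = 4, Surplus = -4, removing each variable's own equation.
Revenue = 2Supply - 2Demand + 2Price  [with Supply=4, Demand=-3, Price=5]  = 24

24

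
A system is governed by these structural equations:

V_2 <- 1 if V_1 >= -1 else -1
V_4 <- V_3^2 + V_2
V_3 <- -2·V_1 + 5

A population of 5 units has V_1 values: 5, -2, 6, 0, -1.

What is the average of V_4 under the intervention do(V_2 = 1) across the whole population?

The intervention sets V_2=1 in all 5 units regardless of V_1. Recomputing V_4 per unit gives 26, 82, 50, 26, 50; average 46.8.

46.8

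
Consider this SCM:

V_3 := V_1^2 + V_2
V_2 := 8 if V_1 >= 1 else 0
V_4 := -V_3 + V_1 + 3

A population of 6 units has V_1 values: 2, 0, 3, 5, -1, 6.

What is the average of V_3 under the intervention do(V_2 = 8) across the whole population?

20.5

The intervention sets V_2=8 in all 6 units regardless of V_1. Recomputing V_3 per unit gives 12, 8, 17, 33, 9, 44; average 20.5.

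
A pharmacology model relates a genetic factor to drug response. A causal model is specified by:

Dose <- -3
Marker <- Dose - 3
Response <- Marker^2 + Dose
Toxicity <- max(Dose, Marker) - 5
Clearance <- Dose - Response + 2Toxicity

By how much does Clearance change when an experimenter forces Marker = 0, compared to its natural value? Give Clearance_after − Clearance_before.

42

do(Marker=0) replaces the equation Marker <- Dose - 3 with the constant Marker = 0.
Response = Marker^2 + Dose  [with Marker=0, Dose=-3]  = -3
Toxicity = max(Dose, Marker) - 5  [with Dose=-3, Marker=0]  = -5
Clearance = Dose - Response + 2Toxicity  [with Dose=-3, Response=-3, Toxicity=-5]  = -10
Without intervention: Marker = Dose - 3  [with Dose=-3]  = -6; Response = Marker^2 + Dose  [with Marker=-6, Dose=-3]  = 33; Toxicity = max(Dose, Marker) - 5  [with Dose=-3, Marker=-6]  = -8; Clearance = Dose - Response + 2Toxicity  [with Dose=-3, Response=33, Toxicity=-8]  = -52.
Change = -10 − (-52) = 42.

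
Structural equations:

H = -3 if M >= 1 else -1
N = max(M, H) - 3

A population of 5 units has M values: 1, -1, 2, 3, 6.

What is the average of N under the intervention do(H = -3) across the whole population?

-0.8

do(H=-3) breaks H's dependence on M. With H=-3 fixed, N across the units is -2, -4, -1, 0, 3, mean -0.8.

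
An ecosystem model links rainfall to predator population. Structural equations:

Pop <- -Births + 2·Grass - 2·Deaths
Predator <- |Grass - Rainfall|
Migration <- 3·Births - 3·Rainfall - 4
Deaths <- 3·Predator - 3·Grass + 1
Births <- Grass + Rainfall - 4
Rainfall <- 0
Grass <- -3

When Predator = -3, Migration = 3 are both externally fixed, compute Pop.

Under do(Predator = -3, Migration = 3), each intervened variable's structural equation is replaced by its fixed value.
Births = Grass + Rainfall - 4  [with Grass=-3, Rainfall=0]  = -7
Deaths = 3·Predator - 3·Grass + 1  [with Predator=-3, Grass=-3]  = 1
Pop = -Births + 2·Grass - 2·Deaths  [with Births=-7, Grass=-3, Deaths=1]  = -1

-1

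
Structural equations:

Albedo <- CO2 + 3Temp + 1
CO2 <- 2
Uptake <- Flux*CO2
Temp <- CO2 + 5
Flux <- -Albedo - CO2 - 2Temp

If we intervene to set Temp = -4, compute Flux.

15

Under do(Temp=-4), the mechanism Temp <- CO2 + 5 is discarded; Temp is fixed at -4.
Albedo = CO2 + 3Temp + 1  [with CO2=2, Temp=-4]  = -9
Flux = -Albedo - CO2 - 2Temp  [with Albedo=-9, CO2=2, Temp=-4]  = 15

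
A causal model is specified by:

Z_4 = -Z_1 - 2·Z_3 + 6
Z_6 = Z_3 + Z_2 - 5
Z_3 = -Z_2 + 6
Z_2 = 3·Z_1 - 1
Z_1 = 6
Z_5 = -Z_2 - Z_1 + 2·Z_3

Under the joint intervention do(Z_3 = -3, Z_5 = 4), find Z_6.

Setting Z_3 = -3, Z_5 = 4 by intervention discards those variables' equations.
Z_2 = 3·Z_1 - 1  [with Z_1=6]  = 17
Z_6 = Z_3 + Z_2 - 5  [with Z_3=-3, Z_2=17]  = 9

9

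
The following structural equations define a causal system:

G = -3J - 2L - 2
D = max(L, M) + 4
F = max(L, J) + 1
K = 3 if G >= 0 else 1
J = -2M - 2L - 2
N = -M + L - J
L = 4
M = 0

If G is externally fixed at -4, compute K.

1

The intervention breaks the incoming arrows to G: G = -3J - 2L - 2 no longer applies, and G = -4.
K = 3 if G >= 0 else 1  [with G=-4]  = 1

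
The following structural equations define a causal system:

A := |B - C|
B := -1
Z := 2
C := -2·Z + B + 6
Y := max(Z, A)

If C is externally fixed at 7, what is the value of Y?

do(C=7) replaces the equation C := -2·Z + B + 6 with the constant C = 7.
A = |B - C|  [with B=-1, C=7]  = 8
Y = max(Z, A)  [with Z=2, A=8]  = 8

8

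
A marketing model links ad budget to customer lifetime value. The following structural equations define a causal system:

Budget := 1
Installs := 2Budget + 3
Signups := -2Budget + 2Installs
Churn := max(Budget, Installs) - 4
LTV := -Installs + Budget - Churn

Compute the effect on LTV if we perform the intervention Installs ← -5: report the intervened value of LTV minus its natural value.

do(Installs=-5) replaces the equation Installs := 2Budget + 3 with the constant Installs = -5.
Churn = max(Budget, Installs) - 4  [with Budget=1, Installs=-5]  = -3
LTV = -Installs + Budget - Churn  [with Installs=-5, Budget=1, Churn=-3]  = 9
Without intervention: Installs = 2Budget + 3  [with Budget=1]  = 5; Churn = max(Budget, Installs) - 4  [with Budget=1, Installs=5]  = 1; LTV = -Installs + Budget - Churn  [with Installs=5, Budget=1, Churn=1]  = -5.
Change = 9 − (-5) = 14.

14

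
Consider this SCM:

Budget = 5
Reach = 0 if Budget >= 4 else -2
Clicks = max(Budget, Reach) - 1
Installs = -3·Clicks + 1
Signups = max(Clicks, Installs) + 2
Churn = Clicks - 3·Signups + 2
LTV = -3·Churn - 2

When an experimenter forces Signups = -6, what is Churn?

24

The intervention breaks the incoming arrows to Signups: Signups = max(Clicks, Installs) + 2 no longer applies, and Signups = -6.
Reach = 0 if Budget >= 4 else -2  [with Budget=5]  = 0
Clicks = max(Budget, Reach) - 1  [with Budget=5, Reach=0]  = 4
Churn = Clicks - 3·Signups + 2  [with Clicks=4, Signups=-6]  = 24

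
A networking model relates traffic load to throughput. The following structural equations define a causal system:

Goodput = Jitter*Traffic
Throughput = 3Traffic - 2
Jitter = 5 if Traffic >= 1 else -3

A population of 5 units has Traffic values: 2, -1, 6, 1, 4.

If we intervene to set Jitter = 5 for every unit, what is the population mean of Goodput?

Under do(Jitter=5), Jitter's equation is replaced by Jitter=5 for every unit. Per-unit Goodput: 10, -5, 30, 5, 20. Mean = 12.

12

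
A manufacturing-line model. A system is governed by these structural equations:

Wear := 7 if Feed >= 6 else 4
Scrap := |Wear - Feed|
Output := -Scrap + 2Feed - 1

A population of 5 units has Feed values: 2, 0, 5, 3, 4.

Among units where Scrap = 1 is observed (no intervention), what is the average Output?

E[Output|Scrap=1] averages over only the 2 units with Scrap=1 (Feed = 5, 3): Output = 8, 4, mean 6.

6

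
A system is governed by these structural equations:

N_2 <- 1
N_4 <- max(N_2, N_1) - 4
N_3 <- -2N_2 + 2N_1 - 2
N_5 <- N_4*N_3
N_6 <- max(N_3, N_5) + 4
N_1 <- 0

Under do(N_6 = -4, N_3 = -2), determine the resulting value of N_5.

Under do(N_6 = -4, N_3 = -2), each intervened variable's structural equation is replaced by its fixed value.
N_4 = max(N_2, N_1) - 4  [with N_2=1, N_1=0]  = -3
N_5 = N_4*N_3  [with N_4=-3, N_3=-2]  = 6

6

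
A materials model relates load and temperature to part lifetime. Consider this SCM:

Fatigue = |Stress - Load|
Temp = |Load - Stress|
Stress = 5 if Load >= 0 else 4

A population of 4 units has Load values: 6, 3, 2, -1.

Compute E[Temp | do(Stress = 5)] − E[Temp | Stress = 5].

1

The intervention sets Stress=5 in all 4 units regardless of Load. Recomputing Temp per unit gives 1, 2, 3, 6; average 3.
Observing Stress=5 restricts to units where Stress's equation naturally yields 5: Load ∈ {6, 3, 2}. In that subpopulation Temp = 1, 2, 3, mean 2.
Difference = 3 − 2 = 1.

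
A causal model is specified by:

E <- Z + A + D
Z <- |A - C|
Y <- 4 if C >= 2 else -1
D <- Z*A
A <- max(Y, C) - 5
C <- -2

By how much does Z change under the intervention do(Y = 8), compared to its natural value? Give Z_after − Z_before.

1

Under do(Y=8), the mechanism Y <- 4 if C >= 2 else -1 is discarded; Y is fixed at 8.
A = max(Y, C) - 5  [with Y=8, C=-2]  = 3
Z = |A - C|  [with A=3, C=-2]  = 5
Without intervention: Y = 4 if C >= 2 else -1  [with C=-2]  = -1; A = max(Y, C) - 5  [with Y=-1, C=-2]  = -6; Z = |A - C|  [with A=-6, C=-2]  = 4.
Change = 5 − 4 = 1.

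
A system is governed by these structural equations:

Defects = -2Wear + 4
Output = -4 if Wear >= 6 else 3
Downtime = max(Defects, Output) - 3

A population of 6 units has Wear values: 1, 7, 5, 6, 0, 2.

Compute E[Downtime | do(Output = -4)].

-4

The intervention sets Output=-4 in all 6 units regardless of Wear. Recomputing Downtime per unit gives -1, -7, -7, -7, 1, -3; average -4.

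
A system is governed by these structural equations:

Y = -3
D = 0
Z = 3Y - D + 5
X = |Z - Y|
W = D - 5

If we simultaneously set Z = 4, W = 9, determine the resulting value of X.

7

The joint intervention fixes Z = 4, W = 9, removing each variable's own equation.
X = |Z - Y|  [with Z=4, Y=-3]  = 7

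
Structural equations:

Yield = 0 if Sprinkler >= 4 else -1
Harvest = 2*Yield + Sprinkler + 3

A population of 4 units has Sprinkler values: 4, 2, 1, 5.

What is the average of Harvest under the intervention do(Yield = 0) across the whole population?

6

do(Yield=0) breaks Yield's dependence on Sprinkler. With Yield=0 fixed, Harvest across the units is 7, 5, 4, 8, mean 6.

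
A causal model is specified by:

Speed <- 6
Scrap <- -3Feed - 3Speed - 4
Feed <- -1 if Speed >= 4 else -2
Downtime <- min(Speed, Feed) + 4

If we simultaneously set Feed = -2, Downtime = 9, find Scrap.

-16

The joint intervention fixes Feed = -2, Downtime = 9, removing each variable's own equation.
Scrap = -3Feed - 3Speed - 4  [with Feed=-2, Speed=6]  = -16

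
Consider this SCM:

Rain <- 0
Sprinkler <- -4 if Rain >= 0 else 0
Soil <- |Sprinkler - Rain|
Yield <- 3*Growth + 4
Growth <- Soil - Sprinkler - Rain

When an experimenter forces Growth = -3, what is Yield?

Intervening sets Growth = -3 and removes its equation (Growth <- Soil - Sprinkler - Rain).
Yield = 3*Growth + 4  [with Growth=-3]  = -5

-5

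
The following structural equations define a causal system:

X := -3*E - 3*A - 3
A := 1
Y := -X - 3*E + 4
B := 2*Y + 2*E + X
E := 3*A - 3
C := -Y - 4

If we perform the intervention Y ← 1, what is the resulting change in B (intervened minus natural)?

-18

Intervening sets Y = 1 and removes its equation (Y := -X - 3*E + 4).
E = 3*A - 3  [with A=1]  = 0
X = -3*E - 3*A - 3  [with E=0, A=1]  = -6
B = 2*Y + 2*E + X  [with Y=1, E=0, X=-6]  = -4
Without intervention: E = 3*A - 3  [with A=1]  = 0; X = -3*E - 3*A - 3  [with E=0, A=1]  = -6; Y = -X - 3*E + 4  [with X=-6, E=0]  = 10; B = 2*Y + 2*E + X  [with Y=10, E=0, X=-6]  = 14.
Change = -4 − 14 = -18.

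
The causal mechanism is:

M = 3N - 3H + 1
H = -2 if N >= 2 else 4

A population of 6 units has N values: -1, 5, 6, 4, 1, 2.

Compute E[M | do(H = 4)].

The intervention sets H=4 in all 6 units regardless of N. Recomputing M per unit gives -14, 4, 7, 1, -8, -5; average -2.5.

-2.5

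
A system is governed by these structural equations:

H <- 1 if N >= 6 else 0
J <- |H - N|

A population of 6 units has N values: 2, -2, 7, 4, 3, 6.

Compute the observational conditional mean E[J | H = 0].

E[J|H=0] averages over only the 4 units with H=0 (N = 2, -2, 4, 3): J = 2, 2, 4, 3, mean 2.75.

2.75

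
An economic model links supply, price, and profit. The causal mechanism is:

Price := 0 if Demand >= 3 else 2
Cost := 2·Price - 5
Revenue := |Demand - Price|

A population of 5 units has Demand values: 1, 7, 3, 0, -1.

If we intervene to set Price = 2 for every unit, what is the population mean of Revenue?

do(Price=2) breaks Price's dependence on Demand. With Price=2 fixed, Revenue across the units is 1, 5, 1, 2, 3, mean 2.4.

2.4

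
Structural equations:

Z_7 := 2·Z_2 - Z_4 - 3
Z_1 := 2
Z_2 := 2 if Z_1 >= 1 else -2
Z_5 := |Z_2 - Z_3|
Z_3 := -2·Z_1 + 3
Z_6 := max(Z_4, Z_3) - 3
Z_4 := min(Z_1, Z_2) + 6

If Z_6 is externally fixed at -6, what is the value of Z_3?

do(Z_6=-6) replaces the equation Z_6 := max(Z_4, Z_3) - 3 with the constant Z_6 = -6.
Z_3 is not downstream of the intervention, so its value is determined by the original equations.
Z_3 = -2·Z_1 + 3  [with Z_1=2]  = -1

-1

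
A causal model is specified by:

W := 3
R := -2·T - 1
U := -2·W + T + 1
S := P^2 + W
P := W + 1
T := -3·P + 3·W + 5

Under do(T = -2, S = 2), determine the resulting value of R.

3

The joint intervention fixes T = -2, S = 2, removing each variable's own equation.
R = -2·T - 1  [with T=-2]  = 3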